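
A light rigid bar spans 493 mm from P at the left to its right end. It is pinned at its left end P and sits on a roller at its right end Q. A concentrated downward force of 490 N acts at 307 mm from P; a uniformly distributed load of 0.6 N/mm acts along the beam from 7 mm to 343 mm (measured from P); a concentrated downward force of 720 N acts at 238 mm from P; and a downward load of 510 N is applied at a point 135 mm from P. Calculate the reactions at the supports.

P_x = 0, P_y = 1058 N, Q_y = 863.9 N

Resultant of the distributed load: 0.6 × 336 = 201.6 N at 175 mm from P.
Moments about P: Q_y·493 − 490·307 − (0.6·336)·175 − 720·238 − 510·135 = 0 → Q_y = 425920/493 = 863.935 ≈ 863.9 N.
ΣF_y = 0: P_y + 863.935 − 490 − 0.6·336 − 720 − 510 = 0 → P_y = 1058 N.
ΣF_x = 0: no horizontal applied forces, so P_x = 0.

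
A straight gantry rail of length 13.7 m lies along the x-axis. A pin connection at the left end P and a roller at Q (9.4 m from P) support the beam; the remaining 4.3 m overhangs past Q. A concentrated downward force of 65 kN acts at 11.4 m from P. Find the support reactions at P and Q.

ΣM about P: Q_y·9.4 − 65·11.4 = 0 → Q_y = 741/9.4 = 78.8298 ≈ 78.83 kN.
ΣF_y = 0: P_y + 78.8298 − 65 = 0 → P_y = -13.83 kN.
ΣF_x = 0: no horizontal applied forces, so P_x = 0.

P_x = 0, P_y = -13.83 kN, Q_y = 78.83 kN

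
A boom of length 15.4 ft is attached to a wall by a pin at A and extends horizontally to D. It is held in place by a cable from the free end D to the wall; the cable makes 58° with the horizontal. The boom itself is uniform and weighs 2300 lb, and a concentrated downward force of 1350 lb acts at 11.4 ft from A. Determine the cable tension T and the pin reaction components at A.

T = 2534 lb, A_x = 1343 lb, A_y = 1501 lb

ΣM about A: T·sin58°·15.4 − 2300·7.7 − 1350·11.4 = 0 → T = 33100/(15.4·0.848048) = 2534.47 ≈ 2534 lb.
ΣF_x = 0: A_x − T·cos58° = 0 → A_x = 2534.47 × 0.529919 = 1343 lb.
ΣF_y = 0: A_y + T·sin58° − 2300 − 1350 = 0 → A_y = 3650 − 2534.47 × 0.848048 = 1501 lb.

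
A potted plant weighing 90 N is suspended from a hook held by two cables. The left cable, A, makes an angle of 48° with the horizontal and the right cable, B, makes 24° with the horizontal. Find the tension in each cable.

ΣF_x = 0: −T_A·cos48° + T_B·cos24° = 0 → T_B = 0.732455·T_A.
ΣF_y = 0: T_A·sin48° + T_B·sin24° = 90.
Substitute: T_A·(0.743145 + 0.732455·0.406737) = 90 → T_A = 86.4502 ≈ 86.45 N.
Then T_B = 0.732455 × 86.4502 = 63.32 N.

T_A = 86.45 N, T_B = 63.32 N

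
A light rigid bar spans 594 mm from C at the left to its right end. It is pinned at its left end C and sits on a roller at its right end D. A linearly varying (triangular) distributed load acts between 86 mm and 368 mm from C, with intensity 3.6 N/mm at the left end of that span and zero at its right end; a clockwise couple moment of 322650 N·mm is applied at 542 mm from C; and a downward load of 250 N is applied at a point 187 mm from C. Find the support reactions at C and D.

C_x = 0, C_y = -18.10 N, D_y = 775.7 N

Resultant of the triangular load: ½ × 3.6 × 282 = 507.6 N, acting at 180 mm from C (one-third of the span from the peak).
ΣM about C: D_y·594 − (½·3.6·282)·180 − 322650 − 250·187 = 0 → D_y = 460768/594 = 775.704 ≈ 775.7 N.
ΣF_y = 0: C_y + 775.704 − ½·3.6·282 − 250 = 0 → C_y = -18.10 N.
ΣF_x = 0: no horizontal applied forces, so C_x = 0.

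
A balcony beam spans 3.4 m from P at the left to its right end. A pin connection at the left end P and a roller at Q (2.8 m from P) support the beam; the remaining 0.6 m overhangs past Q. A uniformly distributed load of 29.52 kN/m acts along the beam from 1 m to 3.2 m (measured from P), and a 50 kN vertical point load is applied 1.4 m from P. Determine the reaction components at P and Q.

Resultant of the distributed load: 29.52 × 2.2 = 64.944 kN at 2.1 m from P.
Moments about P: Q_y·2.8 − (29.52·2.2)·2.1 − 50·1.4 = 0 → Q_y = 206.3824/2.8 = 73.708 ≈ 73.71 kN.
ΣF_y = 0: P_y + 73.708 − 29.52·2.2 − 50 = 0 → P_y = 41.24 kN.
ΣF_x = 0: no horizontal applied forces, so P_x = 0.

P_x = 0, P_y = 41.24 kN, Q_y = 73.71 kN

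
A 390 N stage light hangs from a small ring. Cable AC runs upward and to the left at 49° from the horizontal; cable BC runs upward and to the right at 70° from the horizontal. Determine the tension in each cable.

T_AC = 152.5 N, T_BC = 292.5 N

ΣF_x = 0: −T_AC·cos49° + T_BC·cos70° = 0 → T_BC = 1.91819·T_AC.
ΣF_y = 0: T_AC·sin49° + T_BC·sin70° = 390.
Substitute: T_AC·(0.75471 + 1.91819·0.939693) = 390 → T_AC = 152.509 ≈ 152.5 N.
Then T_BC = 1.91819 × 152.509 = 292.5 N.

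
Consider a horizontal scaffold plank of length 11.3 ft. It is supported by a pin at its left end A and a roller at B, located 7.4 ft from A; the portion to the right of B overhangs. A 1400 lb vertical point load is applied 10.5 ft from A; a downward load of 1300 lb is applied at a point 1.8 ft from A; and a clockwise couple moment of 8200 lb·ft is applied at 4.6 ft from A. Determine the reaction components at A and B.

Taking moments about A: B_y·7.4 − 1400·10.5 − 1300·1.8 − 8200 = 0 → B_y = 25240/7.4 = 3410.81 ≈ 3411 lb.
ΣF_y = 0: A_y + 3410.81 − 1400 − 1300 = 0 → A_y = -710.8 lb.
ΣF_x = 0: no horizontal applied forces, so A_x = 0.

A_x = 0, A_y = -710.8 lb, B_y = 3411 lb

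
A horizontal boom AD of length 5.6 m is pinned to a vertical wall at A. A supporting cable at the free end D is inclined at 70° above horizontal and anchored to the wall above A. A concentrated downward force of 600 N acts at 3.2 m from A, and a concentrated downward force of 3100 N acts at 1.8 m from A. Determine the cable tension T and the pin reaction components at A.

ΣM about A: T·sin70°·5.6 − 600·3.2 − 3100·1.8 = 0 → T = 7500/(5.6·0.939693) = 1425.24 ≈ 1425 N.
ΣF_x = 0: A_x − T·cos70° = 0 → A_x = 1425.24 × 0.34202 = 487.5 N.
ΣF_y = 0: A_y + T·sin70° − 600 − 3100 = 0 → A_y = 3700 − 1425.24 × 0.939693 = 2361 N.

T = 1425 N, A_x = 487.5 N, A_y = 2361 N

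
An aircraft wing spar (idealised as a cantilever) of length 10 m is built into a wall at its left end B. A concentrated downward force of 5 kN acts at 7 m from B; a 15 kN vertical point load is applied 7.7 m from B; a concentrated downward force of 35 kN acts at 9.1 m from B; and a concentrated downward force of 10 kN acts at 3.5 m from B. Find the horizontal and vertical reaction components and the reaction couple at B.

B_x = 0, B_y = 65.00 kN, M_B = 504.0 kN·m

ΣF_x = 0: B_x = 0.
ΣF_y = 0: B_y − 5 − 15 − 35 − 10 = 0 → B_y = 65.00 kN.
ΣM about B: M_B − 5·7 − 15·7.7 − 35·9.1 − 10·3.5 = 0 → M_B = 504.0 kN·m.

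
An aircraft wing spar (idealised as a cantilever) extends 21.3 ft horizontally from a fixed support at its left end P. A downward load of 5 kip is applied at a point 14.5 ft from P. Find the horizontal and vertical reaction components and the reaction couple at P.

P_x = 0, P_y = 5.000 kip, M_P = 72.50 kip·ft

ΣF_x = 0: P_x = 0.
ΣF_y = 0: P_y − 5 = 0 → P_y = 5.000 kip.
ΣM about P: M_P − 5·14.5 = 0 → M_P = 72.50 kip·ft.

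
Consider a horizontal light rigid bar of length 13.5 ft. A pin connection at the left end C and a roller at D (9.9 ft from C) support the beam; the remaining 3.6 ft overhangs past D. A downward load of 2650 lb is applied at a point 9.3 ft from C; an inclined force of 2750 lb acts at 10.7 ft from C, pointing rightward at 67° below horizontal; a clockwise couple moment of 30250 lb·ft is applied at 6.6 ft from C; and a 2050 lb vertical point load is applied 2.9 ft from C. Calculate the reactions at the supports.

C_x = -1075 lb, C_y = -1650 lb, D_y = 8881 lb

Moments about C: D_y·9.9 − 2650·9.3 − 2750·sin67°·10.7 − 30250 − 2050·2.9 = 0 → D_y = 87925.9/9.9 = 8881.4 ≈ 8881 lb.
ΣF_y = 0: C_y + 8881.4 − 2650 − 2750·sin67° − 2050 = 0 → C_y = -1650 lb.
ΣF_x = 0: C_x + 2750·cos67° = 0 → C_x = -1075 lb.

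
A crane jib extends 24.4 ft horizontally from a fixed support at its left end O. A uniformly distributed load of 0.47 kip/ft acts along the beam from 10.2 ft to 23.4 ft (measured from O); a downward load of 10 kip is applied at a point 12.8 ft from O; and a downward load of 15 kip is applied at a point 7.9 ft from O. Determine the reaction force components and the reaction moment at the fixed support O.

Resultant of the distributed load: 0.47 × 13.2 = 6.204 kip at 16.8 ft from O.
ΣF_x = 0: O_x = 0.
ΣF_y = 0: O_y − 0.47·13.2 − 10 − 15 = 0 → O_y = 31.20 kip.
ΣM about O: M_O − (0.47·13.2)·16.8 − 10·12.8 − 15·7.9 = 0 → M_O = 350.7 kip·ft.

O_x = 0, O_y = 31.20 kip, M_O = 350.7 kip·ft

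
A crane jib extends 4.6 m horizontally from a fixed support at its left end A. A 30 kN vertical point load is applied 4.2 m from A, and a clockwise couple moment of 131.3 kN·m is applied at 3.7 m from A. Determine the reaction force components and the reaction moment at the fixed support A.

A_x = 0, A_y = 30.00 kN, M_A = 257.3 kN·m

ΣF_x = 0: A_x = 0.
ΣF_y = 0: A_y − 30 = 0 → A_y = 30.00 kN.
ΣM about A: M_A − 30·4.2 − 131.3 = 0 → M_A = 257.3 kN·m.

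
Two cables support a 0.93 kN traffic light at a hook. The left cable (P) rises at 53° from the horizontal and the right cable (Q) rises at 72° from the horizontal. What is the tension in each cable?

T_P = 0.3508 kN, T_Q = 0.6833 kN

ΣF_x = 0: −T_P·cos53° + T_Q·cos72° = 0 → T_Q = 1.94751·T_P.
ΣF_y = 0: T_P·sin53° + T_Q·sin72° = 0.93.
Substitute: T_P·(0.798636 + 1.94751·0.951057) = 0.93 → T_P = 0.350834 ≈ 0.3508 kN.
Then T_Q = 1.94751 × 0.350834 = 0.6833 kN.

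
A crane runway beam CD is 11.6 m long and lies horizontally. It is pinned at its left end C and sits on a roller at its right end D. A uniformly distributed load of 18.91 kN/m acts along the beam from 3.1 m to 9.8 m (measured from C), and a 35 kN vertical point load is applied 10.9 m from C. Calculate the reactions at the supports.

Resultant of the distributed load: 18.91 × 6.7 = 126.697 kN at 6.45 m from C.
Moments about C: D_y·11.6 − (18.91·6.7)·6.45 − 35·10.9 = 0 → D_y = 1198.69565/11.6 = 103.336 ≈ 103.3 kN.
ΣF_y = 0: C_y + 103.336 − 18.91·6.7 − 35 = 0 → C_y = 58.36 kN.
ΣF_x = 0: no horizontal applied forces, so C_x = 0.

C_x = 0, C_y = 58.36 kN, D_y = 103.3 kN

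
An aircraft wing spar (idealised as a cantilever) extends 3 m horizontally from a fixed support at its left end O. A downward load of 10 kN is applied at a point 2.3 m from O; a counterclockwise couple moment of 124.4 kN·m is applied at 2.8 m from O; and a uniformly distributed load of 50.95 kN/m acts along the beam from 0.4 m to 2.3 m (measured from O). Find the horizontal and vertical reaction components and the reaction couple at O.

O_x = 0, O_y = 106.8 kN, M_O = 29.29 kN·m

Resultant of the distributed load: 50.95 × 1.9 = 96.805 kN at 1.35 m from O.
ΣF_x = 0: O_x = 0.
ΣF_y = 0: O_y − 10 − 50.95·1.9 = 0 → O_y = 106.8 kN.
ΣM about O: M_O − 10·2.3 + 124.4 − (50.95·1.9)·1.35 = 0 → M_O = 29.29 kN·m.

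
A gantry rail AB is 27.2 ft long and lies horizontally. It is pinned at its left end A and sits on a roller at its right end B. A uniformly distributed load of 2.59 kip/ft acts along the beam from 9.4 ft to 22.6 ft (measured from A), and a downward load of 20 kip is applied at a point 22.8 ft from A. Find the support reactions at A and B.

A_x = 0, A_y = 17.31 kip, B_y = 36.88 kip

Resultant of the distributed load: 2.59 × 13.2 = 34.188 kip at 16 ft from A.
ΣM about A: B_y·27.2 − (2.59·13.2)·16 − 20·22.8 = 0 → B_y = 1003.008/27.2 = 36.8753 ≈ 36.88 kip.
ΣF_y = 0: A_y + 36.8753 − 2.59·13.2 − 20 = 0 → A_y = 17.31 kip.
ΣF_x = 0: no horizontal applied forces, so A_x = 0.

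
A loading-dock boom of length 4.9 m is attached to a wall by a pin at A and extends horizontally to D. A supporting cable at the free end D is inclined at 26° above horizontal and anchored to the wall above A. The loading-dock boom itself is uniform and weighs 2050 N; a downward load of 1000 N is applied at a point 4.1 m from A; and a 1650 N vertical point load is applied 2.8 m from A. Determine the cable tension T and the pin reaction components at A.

T = 6398 N, A_x = 5750 N, A_y = 1895 N

ΣM about A: T·sin26°·4.9 − 2050·2.45 − 1000·4.1 − 1650·2.8 = 0 → T = 13742.5/(4.9·0.438371) = 6397.76 ≈ 6398 N.
ΣF_x = 0: A_x − T·cos26° = 0 → A_x = 6397.76 × 0.898794 = 5750 N.
ΣF_y = 0: A_y + T·sin26° − 2050 − 1000 − 1650 = 0 → A_y = 4700 − 6397.76 × 0.438371 = 1895 N.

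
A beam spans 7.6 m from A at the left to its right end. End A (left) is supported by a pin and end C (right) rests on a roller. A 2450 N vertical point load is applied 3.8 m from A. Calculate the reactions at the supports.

Taking moments about A: C_y·7.6 − 2450·3.8 = 0 → C_y = 9310/7.6 = 1225 N.
ΣF_y = 0: A_y + 1225 − 2450 = 0 → A_y = 1225 N.
ΣF_x = 0: no horizontal applied forces, so A_x = 0.

A_x = 0, A_y = 1225 N, C_y = 1225 N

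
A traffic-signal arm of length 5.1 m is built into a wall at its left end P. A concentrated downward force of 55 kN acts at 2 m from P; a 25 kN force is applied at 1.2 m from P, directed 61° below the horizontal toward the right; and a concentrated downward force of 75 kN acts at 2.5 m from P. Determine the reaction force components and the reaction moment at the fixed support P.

P_x = -12.12 kN, P_y = 151.9 kN, M_P = 323.7 kN·m

ΣF_x = 0: P_x + 25·cos61° = 0 → P_x = -12.12 kN.
ΣF_y = 0: P_y − 55 − 25·sin61° − 75 = 0 → P_y = 151.9 kN.
ΣM about P: M_P − 55·2 − 25·sin61°·1.2 − 75·2.5 = 0 → M_P = 323.7 kN·m.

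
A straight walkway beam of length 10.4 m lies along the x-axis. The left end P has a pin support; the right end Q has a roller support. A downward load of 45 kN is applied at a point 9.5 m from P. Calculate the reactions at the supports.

P_x = 0, P_y = 3.894 kN, Q_y = 41.11 kN

Taking moments about P: Q_y·10.4 − 45·9.5 = 0 → Q_y = 427.5/10.4 = 41.1058 ≈ 41.11 kN.
ΣF_y = 0: P_y + 41.1058 − 45 = 0 → P_y = 3.894 kN.
ΣF_x = 0: no horizontal applied forces, so P_x = 0.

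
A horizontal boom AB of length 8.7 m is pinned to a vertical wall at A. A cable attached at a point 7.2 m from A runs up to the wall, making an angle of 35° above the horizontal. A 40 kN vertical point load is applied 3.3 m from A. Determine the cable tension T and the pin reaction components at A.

T = 31.96 kN, A_x = 26.18 kN, A_y = 21.67 kN

ΣM about A: T·sin35°·7.2 − 40·3.3 = 0 → T = 132/(7.2·0.573576) = 31.9632 ≈ 31.96 kN.
ΣF_x = 0: A_x − T·cos35° = 0 → A_x = 31.9632 × 0.819152 = 26.18 kN.
ΣF_y = 0: A_y + T·sin35° − 40 = 0 → A_y = 40 − 31.9632 × 0.573576 = 21.67 kN.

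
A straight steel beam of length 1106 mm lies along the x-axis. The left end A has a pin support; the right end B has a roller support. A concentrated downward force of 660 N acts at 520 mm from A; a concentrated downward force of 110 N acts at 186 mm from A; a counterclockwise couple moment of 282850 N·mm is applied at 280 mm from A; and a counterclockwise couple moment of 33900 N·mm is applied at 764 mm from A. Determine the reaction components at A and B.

A_x = 0, A_y = 727.6 N, B_y = 42.41 N

ΣM about A: B_y·1106 − 660·520 − 110·186 + 282850 + 33900 = 0 → B_y = 46910/1106 = 42.4141 ≈ 42.41 N.
ΣF_y = 0: A_y + 42.4141 − 660 − 110 = 0 → A_y = 727.6 N.
ΣF_x = 0: no horizontal applied forces, so A_x = 0.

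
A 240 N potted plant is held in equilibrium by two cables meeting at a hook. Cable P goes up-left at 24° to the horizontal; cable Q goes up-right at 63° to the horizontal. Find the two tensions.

T_P = 109.1 N, T_Q = 219.6 N

ΣF_x = 0: −T_P·cos24° + T_Q·cos63° = 0 → T_Q = 2.01226·T_P.
ΣF_y = 0: T_P·sin24° + T_Q·sin63° = 240.
Substitute: T_P·(0.406737 + 2.01226·0.891007) = 240 → T_P = 109.107 ≈ 109.1 N.
Then T_Q = 2.01226 × 109.107 = 219.6 N.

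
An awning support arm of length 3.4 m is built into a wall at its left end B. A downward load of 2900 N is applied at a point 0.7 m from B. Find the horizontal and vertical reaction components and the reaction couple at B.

ΣF_x = 0: B_x = 0.
ΣF_y = 0: B_y − 2900 = 0 → B_y = 2900 N.
ΣM about B: M_B − 2900·0.7 = 0 → M_B = 2030 N·m.

B_x = 0, B_y = 2900 N, M_B = 2030 N·m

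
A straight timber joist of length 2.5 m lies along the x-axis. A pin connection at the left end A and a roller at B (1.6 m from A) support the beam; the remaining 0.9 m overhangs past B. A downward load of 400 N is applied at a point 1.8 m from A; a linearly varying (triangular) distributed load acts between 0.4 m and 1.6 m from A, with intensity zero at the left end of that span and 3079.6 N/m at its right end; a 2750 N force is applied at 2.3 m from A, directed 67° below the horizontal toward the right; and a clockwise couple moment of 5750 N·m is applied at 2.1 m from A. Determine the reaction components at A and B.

A_x = -1075 N, A_y = -4289 N, B_y = 9068 N

Resultant of the triangular load: ½ × 3079.6 × 1.2 = 1847.76 N, acting at 1.2 m from A (one-third of the span from the peak).
Moments about A: B_y·1.6 − 400·1.8 − (½·3079.6·1.2)·1.2 − 2750·sin67°·2.3 − 5750 = 0 → B_y = 14509.5/1.6 = 9068.44 ≈ 9068 N.
ΣF_y = 0: A_y + 9068.44 − 400 − ½·3079.6·1.2 − 2750·sin67° = 0 → A_y = -4289 N.
ΣF_x = 0: A_x + 2750·cos67° = 0 → A_x = -1075 N.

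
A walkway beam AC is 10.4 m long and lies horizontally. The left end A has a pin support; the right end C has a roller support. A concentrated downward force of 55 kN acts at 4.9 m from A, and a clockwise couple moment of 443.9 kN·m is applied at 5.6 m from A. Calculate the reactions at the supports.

ΣM about A: C_y·10.4 − 55·4.9 − 443.9 = 0 → C_y = 713.4/10.4 = 68.5962 ≈ 68.60 kN.
ΣF_y = 0: A_y + 68.5962 − 55 = 0 → A_y = -13.60 kN.
ΣF_x = 0: no horizontal applied forces, so A_x = 0.

A_x = 0, A_y = -13.60 kN, C_y = 68.60 kN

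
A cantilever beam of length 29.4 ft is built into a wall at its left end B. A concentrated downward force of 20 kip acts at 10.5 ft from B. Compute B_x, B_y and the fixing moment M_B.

B_x = 0, B_y = 20.00 kip, M_B = 210.0 kip·ft

ΣF_x = 0: B_x = 0.
ΣF_y = 0: B_y − 20 = 0 → B_y = 20.00 kip.
ΣM about B: M_B − 20·10.5 = 0 → M_B = 210.0 kip·ft.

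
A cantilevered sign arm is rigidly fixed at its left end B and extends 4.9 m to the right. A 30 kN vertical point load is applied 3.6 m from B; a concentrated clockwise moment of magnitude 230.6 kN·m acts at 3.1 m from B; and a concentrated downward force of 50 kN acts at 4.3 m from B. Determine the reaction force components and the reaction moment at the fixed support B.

B_x = 0, B_y = 80.00 kN, M_B = 553.6 kN·m

ΣF_x = 0: B_x = 0.
ΣF_y = 0: B_y − 30 − 50 = 0 → B_y = 80.00 kN.
ΣM about B: M_B − 30·3.6 − 230.6 − 50·4.3 = 0 → M_B = 553.6 kN·m.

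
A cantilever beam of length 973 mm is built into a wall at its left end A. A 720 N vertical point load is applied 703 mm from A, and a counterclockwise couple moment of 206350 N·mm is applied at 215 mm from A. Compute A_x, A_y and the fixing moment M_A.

ΣF_x = 0: A_x = 0.
ΣF_y = 0: A_y − 720 = 0 → A_y = 720.0 N.
ΣM about A: M_A − 720·703 + 206350 = 0 → M_A = 299800 N·mm.

A_x = 0, A_y = 720.0 N, M_A = 299800 N·mm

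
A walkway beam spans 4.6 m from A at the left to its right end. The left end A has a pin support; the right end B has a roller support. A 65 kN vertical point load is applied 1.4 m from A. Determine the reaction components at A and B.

Moments about A: B_y·4.6 − 65·1.4 = 0 → B_y = 91/4.6 = 19.7826 ≈ 19.78 kN.
ΣF_y = 0: A_y + 19.7826 − 65 = 0 → A_y = 45.22 kN.
ΣF_x = 0: no horizontal applied forces, so A_x = 0.

A_x = 0, A_y = 45.22 kN, B_y = 19.78 kN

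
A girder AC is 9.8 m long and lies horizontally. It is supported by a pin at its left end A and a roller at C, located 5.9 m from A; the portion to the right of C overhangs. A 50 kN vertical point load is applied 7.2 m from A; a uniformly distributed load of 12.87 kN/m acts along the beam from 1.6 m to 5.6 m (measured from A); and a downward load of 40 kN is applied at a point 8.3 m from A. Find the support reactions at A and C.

A_x = 0, A_y = -7.220 kN, C_y = 148.7 kN

Resultant of the distributed load: 12.87 × 4 = 51.48 kN at 3.6 m from A.
Moments about A: C_y·5.9 − 50·7.2 − (12.87·4)·3.6 − 40·8.3 = 0 → C_y = 877.328/5.9 = 148.7 kN.
ΣF_y = 0: A_y + 148.7 − 50 − 12.87·4 − 40 = 0 → A_y = -7.220 kN.
ΣF_x = 0: no horizontal applied forces, so A_x = 0.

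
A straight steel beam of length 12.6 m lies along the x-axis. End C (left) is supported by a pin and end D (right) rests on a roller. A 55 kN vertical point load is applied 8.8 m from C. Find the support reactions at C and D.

ΣM about C: D_y·12.6 − 55·8.8 = 0 → D_y = 484/12.6 = 38.4127 ≈ 38.41 kN.
ΣF_y = 0: C_y + 38.4127 − 55 = 0 → C_y = 16.59 kN.
ΣF_x = 0: no horizontal applied forces, so C_x = 0.

C_x = 0, C_y = 16.59 kN, D_y = 38.41 kN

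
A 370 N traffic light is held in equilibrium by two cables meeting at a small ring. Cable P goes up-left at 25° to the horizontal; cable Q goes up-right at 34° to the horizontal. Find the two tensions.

ΣF_x = 0: −T_P·cos25° + T_Q·cos34° = 0 → T_Q = 1.0932·T_P.
ΣF_y = 0: T_P·sin25° + T_Q·sin34° = 370.
Substitute: T_P·(0.422618 + 1.0932·0.559193) = 370 → T_P = 357.859 ≈ 357.9 N.
Then T_Q = 1.0932 × 357.859 = 391.2 N.

T_P = 357.9 N, T_Q = 391.2 N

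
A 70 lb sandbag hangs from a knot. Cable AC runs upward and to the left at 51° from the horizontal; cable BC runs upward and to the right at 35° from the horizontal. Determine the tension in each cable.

T_AC = 57.48 lb, T_BC = 44.16 lb

ΣF_x = 0: −T_AC·cos51° + T_BC·cos35° = 0 → T_BC = 0.768258·T_AC.
ΣF_y = 0: T_AC·sin51° + T_BC·sin35° = 70.
Substitute: T_AC·(0.777146 + 0.768258·0.573576) = 70 → T_AC = 57.4807 ≈ 57.48 lb.
Then T_BC = 0.768258 × 57.4807 = 44.16 lb.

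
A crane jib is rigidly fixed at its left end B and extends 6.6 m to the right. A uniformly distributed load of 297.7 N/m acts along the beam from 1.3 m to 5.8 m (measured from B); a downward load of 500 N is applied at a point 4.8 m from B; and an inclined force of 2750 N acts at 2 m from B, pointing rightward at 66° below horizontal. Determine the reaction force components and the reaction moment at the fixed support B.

Resultant of the distributed load: 297.7 × 4.5 = 1339.65 N at 3.55 m from B.
ΣF_x = 0: B_x + 2750·cos66° = 0 → B_x = -1119 N.
ΣF_y = 0: B_y − 297.7·4.5 − 500 − 2750·sin66° = 0 → B_y = 4352 N.
ΣM about B: M_B − (297.7·4.5)·3.55 − 500·4.8 − 2750·sin66°·2 = 0 → M_B = 12180 N·m.

B_x = -1119 N, B_y = 4352 N, M_B = 12180 N·m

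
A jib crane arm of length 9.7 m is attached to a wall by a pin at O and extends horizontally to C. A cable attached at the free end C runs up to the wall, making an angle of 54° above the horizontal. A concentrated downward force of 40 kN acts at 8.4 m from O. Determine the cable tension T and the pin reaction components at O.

T = 42.82 kN, O_x = 25.17 kN, O_y = 5.361 kN

ΣM about O: T·sin54°·9.7 − 40·8.4 = 0 → T = 336/(9.7·0.809017) = 42.8164 ≈ 42.82 kN.
ΣF_x = 0: O_x − T·cos54° = 0 → O_x = 42.8164 × 0.587785 = 25.17 kN.
ΣF_y = 0: O_y + T·sin54° − 40 = 0 → O_y = 40 − 42.8164 × 0.809017 = 5.361 kN.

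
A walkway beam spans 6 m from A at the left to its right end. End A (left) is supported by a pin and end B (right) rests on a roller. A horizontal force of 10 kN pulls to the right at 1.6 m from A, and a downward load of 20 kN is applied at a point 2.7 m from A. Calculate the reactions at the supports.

Moments about A: B_y·6 − 20·2.7 = 0 → B_y = 54/6 = 9.000 kN.
ΣF_y = 0: A_y + 9 − 20 = 0 → A_y = 11.00 kN.
ΣF_x = 0: A_x + 10 = 0 → A_x = -10.00 kN.

A_x = -10.00 kN, A_y = 11.00 kN, B_y = 9.000 kN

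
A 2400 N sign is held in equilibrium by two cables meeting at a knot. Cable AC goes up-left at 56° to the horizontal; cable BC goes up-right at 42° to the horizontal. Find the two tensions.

T_AC = 1801 N, T_BC = 1355 N

ΣF_x = 0: −T_AC·cos56° + T_BC·cos42° = 0 → T_BC = 0.752468·T_AC.
ΣF_y = 0: T_AC·sin56° + T_BC·sin42° = 2400.
Substitute: T_AC·(0.829038 + 0.752468·0.669131) = 2400 → T_AC = 1801.07 ≈ 1801 N.
Then T_BC = 0.752468 × 1801.07 = 1355 N.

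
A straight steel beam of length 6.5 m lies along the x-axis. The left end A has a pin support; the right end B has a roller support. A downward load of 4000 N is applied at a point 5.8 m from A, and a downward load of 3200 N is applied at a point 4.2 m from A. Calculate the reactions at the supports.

Taking moments about A: B_y·6.5 − 4000·5.8 − 3200·4.2 = 0 → B_y = 36640/6.5 = 5636.92 ≈ 5637 N.
ΣF_y = 0: A_y + 5636.92 − 4000 − 3200 = 0 → A_y = 1563 N.
ΣF_x = 0: no horizontal applied forces, so A_x = 0.

A_x = 0, A_y = 1563 N, B_y = 5637 N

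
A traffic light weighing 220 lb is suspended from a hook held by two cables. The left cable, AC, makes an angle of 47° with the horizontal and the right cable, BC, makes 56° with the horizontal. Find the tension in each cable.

ΣF_x = 0: −T_AC·cos47° + T_BC·cos56° = 0 → T_BC = 1.21961·T_AC.
ΣF_y = 0: T_AC·sin47° + T_BC·sin56° = 220.
Substitute: T_AC·(0.731354 + 1.21961·0.829038) = 220 → T_AC = 126.258 ≈ 126.3 lb.
Then T_BC = 1.21961 × 126.258 = 154.0 lb.

T_AC = 126.3 lb, T_BC = 154.0 lb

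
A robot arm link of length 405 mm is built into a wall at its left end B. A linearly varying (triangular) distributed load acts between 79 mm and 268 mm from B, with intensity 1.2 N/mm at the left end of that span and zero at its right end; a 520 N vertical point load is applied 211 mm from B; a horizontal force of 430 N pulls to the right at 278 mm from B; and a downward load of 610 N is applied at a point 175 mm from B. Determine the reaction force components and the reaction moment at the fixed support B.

Resultant of the triangular load: ½ × 1.2 × 189 = 113.4 N, acting at 142 mm from B (one-third of the span from the peak).
ΣF_x = 0: B_x + 430 = 0 → B_x = -430.0 N.
ΣF_y = 0: B_y − ½·1.2·189 − 520 − 610 = 0 → B_y = 1243 N.
ΣM about B: M_B − (½·1.2·189)·142 − 520·211 − 610·175 = 0 → M_B = 232600 N·mm.

B_x = -430.0 N, B_y = 1243 N, M_B = 232600 N·mm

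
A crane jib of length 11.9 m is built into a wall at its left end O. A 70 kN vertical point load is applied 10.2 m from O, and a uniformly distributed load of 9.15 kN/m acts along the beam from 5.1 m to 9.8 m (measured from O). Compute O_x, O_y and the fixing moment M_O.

O_x = 0, O_y = 113.0 kN, M_O = 1034 kN·m

Resultant of the distributed load: 9.15 × 4.7 = 43.005 kN at 7.45 m from O.
ΣF_x = 0: O_x = 0.
ΣF_y = 0: O_y − 70 − 9.15·4.7 = 0 → O_y = 113.0 kN.
ΣM about O: M_O − 70·10.2 − (9.15·4.7)·7.45 = 0 → M_O = 1034 kN·m.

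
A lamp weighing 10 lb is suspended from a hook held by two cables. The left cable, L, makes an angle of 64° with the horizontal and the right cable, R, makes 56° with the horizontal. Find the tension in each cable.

ΣF_x = 0: −T_L·cos64° + T_R·cos56° = 0 → T_R = 0.783935·T_L.
ΣF_y = 0: T_L·sin64° + T_R·sin56° = 10.
Substitute: T_L·(0.898794 + 0.783935·0.829038) = 10 → T_L = 6.457 lb.
Then T_R = 0.783935 × 6.457 = 5.062 lb.

T_L = 6.457 lb, T_R = 5.062 lb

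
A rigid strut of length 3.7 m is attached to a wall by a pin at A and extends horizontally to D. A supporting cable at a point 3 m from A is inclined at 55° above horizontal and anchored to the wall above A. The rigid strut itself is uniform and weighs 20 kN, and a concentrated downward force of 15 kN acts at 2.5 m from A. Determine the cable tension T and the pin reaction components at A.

T = 30.32 kN, A_x = 17.39 kN, A_y = 10.17 kN

ΣM about A: T·sin55°·3 − 20·1.85 − 15·2.5 = 0 → T = 74.5/(3·0.819152) = 30.3159 ≈ 30.32 kN.
ΣF_x = 0: A_x − T·cos55° = 0 → A_x = 30.3159 × 0.573576 = 17.39 kN.
ΣF_y = 0: A_y + T·sin55° − 20 − 15 = 0 → A_y = 35 − 30.3159 × 0.819152 = 10.17 kN.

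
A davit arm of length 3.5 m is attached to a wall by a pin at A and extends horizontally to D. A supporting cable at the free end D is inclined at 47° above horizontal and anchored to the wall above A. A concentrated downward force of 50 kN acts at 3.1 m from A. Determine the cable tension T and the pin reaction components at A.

T = 60.55 kN, A_x = 41.30 kN, A_y = 5.714 kN

ΣM about A: T·sin47°·3.5 − 50·3.1 = 0 → T = 155/(3.5·0.731354) = 60.553 ≈ 60.55 kN.
ΣF_x = 0: A_x − T·cos47° = 0 → A_x = 60.553 × 0.681998 = 41.30 kN.
ΣF_y = 0: A_y + T·sin47° − 50 = 0 → A_y = 50 − 60.553 × 0.731354 = 5.714 kN.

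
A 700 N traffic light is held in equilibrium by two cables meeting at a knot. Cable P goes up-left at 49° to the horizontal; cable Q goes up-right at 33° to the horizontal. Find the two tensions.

ΣF_x = 0: −T_P·cos49° + T_Q·cos33° = 0 → T_Q = 0.782261·T_P.
ΣF_y = 0: T_P·sin49° + T_Q·sin33° = 700.
Substitute: T_P·(0.75471 + 0.782261·0.544639) = 700 → T_P = 592.839 ≈ 592.8 N.
Then T_Q = 0.782261 × 592.839 = 463.8 N.

T_P = 592.8 N, T_Q = 463.8 N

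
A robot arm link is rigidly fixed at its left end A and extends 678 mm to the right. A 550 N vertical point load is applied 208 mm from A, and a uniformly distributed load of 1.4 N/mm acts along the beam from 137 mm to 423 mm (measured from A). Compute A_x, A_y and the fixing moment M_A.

Resultant of the distributed load: 1.4 × 286 = 400.4 N at 280 mm from A.
ΣF_x = 0: A_x = 0.
ΣF_y = 0: A_y − 550 − 1.4·286 = 0 → A_y = 950.4 N.
ΣM about A: M_A − 550·208 − (1.4·286)·280 = 0 → M_A = 226500 N·mm.

A_x = 0, A_y = 950.4 N, M_A = 226500 N·mm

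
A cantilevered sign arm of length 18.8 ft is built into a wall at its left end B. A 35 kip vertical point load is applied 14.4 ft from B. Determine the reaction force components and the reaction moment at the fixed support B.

ΣF_x = 0: B_x = 0.
ΣF_y = 0: B_y − 35 = 0 → B_y = 35.00 kip.
ΣM about B: M_B − 35·14.4 = 0 → M_B = 504.0 kip·ft.

B_x = 0, B_y = 35.00 kip, M_B = 504.0 kip·ft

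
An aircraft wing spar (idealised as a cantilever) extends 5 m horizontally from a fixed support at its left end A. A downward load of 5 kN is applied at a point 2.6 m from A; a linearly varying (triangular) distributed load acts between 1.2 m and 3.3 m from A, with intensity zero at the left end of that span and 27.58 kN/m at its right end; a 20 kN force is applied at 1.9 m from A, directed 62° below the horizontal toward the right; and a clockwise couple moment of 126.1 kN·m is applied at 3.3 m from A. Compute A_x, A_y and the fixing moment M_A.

A_x = -9.389 kN, A_y = 51.62 kN, M_A = 247.9 kN·m

Resultant of the triangular load: ½ × 27.58 × 2.1 = 28.959 kN, acting at 2.6 m from A (one-third of the span from the peak).
ΣF_x = 0: A_x + 20·cos62° = 0 → A_x = -9.389 kN.
ΣF_y = 0: A_y − 5 − ½·27.58·2.1 − 20·sin62° = 0 → A_y = 51.62 kN.
ΣM about A: M_A − 5·2.6 − (½·27.58·2.1)·2.6 − 20·sin62°·1.9 − 126.1 = 0 → M_A = 247.9 kN·m.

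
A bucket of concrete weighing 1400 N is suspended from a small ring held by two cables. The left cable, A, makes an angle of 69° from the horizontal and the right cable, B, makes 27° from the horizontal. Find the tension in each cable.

T_A = 1254 N, T_B = 504.5 N

ΣF_x = 0: −T_A·cos69° + T_B·cos27° = 0 → T_B = 0.402206·T_A.
ΣF_y = 0: T_A·sin69° + T_B·sin27° = 1400.
Substitute: T_A·(0.93358 + 0.402206·0.45399) = 1400 → T_A = 1254.28 ≈ 1254 N.
Then T_B = 0.402206 × 1254.28 = 504.5 N.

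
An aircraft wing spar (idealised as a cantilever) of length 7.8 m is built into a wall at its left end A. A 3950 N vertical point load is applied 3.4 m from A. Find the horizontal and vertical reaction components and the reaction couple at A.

A_x = 0, A_y = 3950 N, M_A = 13430 N·m

ΣF_x = 0: A_x = 0.
ΣF_y = 0: A_y − 3950 = 0 → A_y = 3950 N.
ΣM about A: M_A − 3950·3.4 = 0 → M_A = 13430 N·m.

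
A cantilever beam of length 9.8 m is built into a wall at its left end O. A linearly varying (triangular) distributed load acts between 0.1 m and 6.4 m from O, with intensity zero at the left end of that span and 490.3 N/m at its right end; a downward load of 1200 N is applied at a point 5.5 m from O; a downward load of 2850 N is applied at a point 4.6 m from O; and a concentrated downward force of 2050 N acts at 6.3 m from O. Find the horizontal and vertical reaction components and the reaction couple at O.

Resultant of the triangular load: ½ × 490.3 × 6.3 = 1544.445 N, acting at 4.3 m from O (one-third of the span from the peak).
ΣF_x = 0: O_x = 0.
ΣF_y = 0: O_y − ½·490.3·6.3 − 1200 − 2850 − 2050 = 0 → O_y = 7644 N.
ΣM about O: M_O − (½·490.3·6.3)·4.3 − 1200·5.5 − 2850·4.6 − 2050·6.3 = 0 → M_O = 39270 N·m.

O_x = 0, O_y = 7644 N, M_O = 39270 N·m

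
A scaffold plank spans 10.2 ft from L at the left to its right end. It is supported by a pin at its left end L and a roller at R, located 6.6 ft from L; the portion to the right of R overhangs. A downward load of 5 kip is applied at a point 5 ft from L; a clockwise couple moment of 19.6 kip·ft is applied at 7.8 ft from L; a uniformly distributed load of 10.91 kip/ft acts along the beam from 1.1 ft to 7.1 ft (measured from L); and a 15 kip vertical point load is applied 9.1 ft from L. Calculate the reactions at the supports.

L_x = 0, L_y = 17.36 kip, R_y = 68.10 kip

Resultant of the distributed load: 10.91 × 6 = 65.46 kip at 4.1 ft from L.
Moments about L: R_y·6.6 − 5·5 − 19.6 − (10.91·6)·4.1 − 15·9.1 = 0 → R_y = 449.486/6.6 = 68.1039 ≈ 68.10 kip.
ΣF_y = 0: L_y + 68.1039 − 5 − 10.91·6 − 15 = 0 → L_y = 17.36 kip.
ΣF_x = 0: no horizontal applied forces, so L_x = 0.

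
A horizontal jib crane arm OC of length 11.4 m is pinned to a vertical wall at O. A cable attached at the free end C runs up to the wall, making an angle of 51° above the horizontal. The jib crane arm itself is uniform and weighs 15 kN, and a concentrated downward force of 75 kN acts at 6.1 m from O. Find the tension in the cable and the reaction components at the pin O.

ΣM about O: T·sin51°·11.4 − 15·5.7 − 75·6.1 = 0 → T = 543/(11.4·0.777146) = 61.2904 ≈ 61.29 kN.
ΣF_x = 0: O_x − T·cos51° = 0 → O_x = 61.2904 × 0.62932 = 38.57 kN.
ΣF_y = 0: O_y + T·sin51° − 15 − 75 = 0 → O_y = 90 − 61.2904 × 0.777146 = 42.37 kN.

T = 61.29 kN, O_x = 38.57 kN, O_y = 42.37 kN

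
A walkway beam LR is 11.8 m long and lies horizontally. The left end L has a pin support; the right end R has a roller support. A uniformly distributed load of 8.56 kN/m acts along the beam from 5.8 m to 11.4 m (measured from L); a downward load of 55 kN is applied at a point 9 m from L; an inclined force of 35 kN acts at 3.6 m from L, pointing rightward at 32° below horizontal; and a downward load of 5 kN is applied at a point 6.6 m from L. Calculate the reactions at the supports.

Resultant of the distributed load: 8.56 × 5.6 = 47.936 kN at 8.6 m from L.
Taking moments about L: R_y·11.8 − (8.56·5.6)·8.6 − 55·9 − 35·sin32°·3.6 − 5·6.6 = 0 → R_y = 1007.02/11.8 = 85.3407 ≈ 85.34 kN.
ΣF_y = 0: L_y + 85.3407 − 8.56·5.6 − 55 − 35·sin32° − 5 = 0 → L_y = 41.14 kN.
ΣF_x = 0: L_x + 35·cos32° = 0 → L_x = -29.68 kN.

L_x = -29.68 kN, L_y = 41.14 kN, R_y = 85.34 kN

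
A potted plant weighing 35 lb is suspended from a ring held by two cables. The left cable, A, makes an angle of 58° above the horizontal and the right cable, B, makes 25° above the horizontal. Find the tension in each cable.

ΣF_x = 0: −T_A·cos58° + T_B·cos25° = 0 → T_B = 0.584701·T_A.
ΣF_y = 0: T_A·sin58° + T_B·sin25° = 35.
Substitute: T_A·(0.848048 + 0.584701·0.422618) = 35 → T_A = 31.959 ≈ 31.96 lb.
Then T_B = 0.584701 × 31.959 = 18.69 lb.

T_A = 31.96 lb, T_B = 18.69 lb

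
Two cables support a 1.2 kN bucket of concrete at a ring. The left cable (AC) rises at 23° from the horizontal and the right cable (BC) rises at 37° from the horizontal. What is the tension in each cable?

ΣF_x = 0: −T_AC·cos23° + T_BC·cos37° = 0 → T_BC = 1.1526·T_AC.
ΣF_y = 0: T_AC·sin23° + T_BC·sin37° = 1.2.
Substitute: T_AC·(0.390731 + 1.1526·0.601815) = 1.2 → T_AC = 1.10662 ≈ 1.107 kN.
Then T_BC = 1.1526 × 1.10662 = 1.275 kN.

T_AC = 1.107 kN, T_BC = 1.275 kN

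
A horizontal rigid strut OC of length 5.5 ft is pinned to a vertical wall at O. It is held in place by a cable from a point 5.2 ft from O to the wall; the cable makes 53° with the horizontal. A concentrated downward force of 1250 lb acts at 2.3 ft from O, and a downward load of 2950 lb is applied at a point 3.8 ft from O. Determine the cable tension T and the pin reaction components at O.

T = 3392 lb, O_x = 2041 lb, O_y = 1491 lb

ΣM about O: T·sin53°·5.2 − 1250·2.3 − 2950·3.8 = 0 → T = 14085/(5.2·0.798636) = 3391.6 ≈ 3392 lb.
ΣF_x = 0: O_x − T·cos53° = 0 → O_x = 3391.6 × 0.601815 = 2041 lb.
ΣF_y = 0: O_y + T·sin53° − 1250 − 2950 = 0 → O_y = 4200 − 3391.6 × 0.798636 = 1491 lb.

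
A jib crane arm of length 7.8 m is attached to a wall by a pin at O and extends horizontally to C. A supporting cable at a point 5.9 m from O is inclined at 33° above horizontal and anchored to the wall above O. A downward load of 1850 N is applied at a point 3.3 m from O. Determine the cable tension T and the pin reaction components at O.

ΣM about O: T·sin33°·5.9 − 1850·3.3 = 0 → T = 6105/(5.9·0.544639) = 1899.87 ≈ 1900 N.
ΣF_x = 0: O_x − T·cos33° = 0 → O_x = 1899.87 × 0.838671 = 1593 N.
ΣF_y = 0: O_y + T·sin33° − 1850 = 0 → O_y = 1850 − 1899.87 × 0.544639 = 815.3 N.

T = 1900 N, O_x = 1593 N, O_y = 815.3 N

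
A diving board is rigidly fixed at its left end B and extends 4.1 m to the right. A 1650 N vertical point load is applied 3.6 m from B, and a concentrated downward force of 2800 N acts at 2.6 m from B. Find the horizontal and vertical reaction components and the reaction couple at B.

B_x = 0, B_y = 4450 N, M_B = 13220 N·m

ΣF_x = 0: B_x = 0.
ΣF_y = 0: B_y − 1650 − 2800 = 0 → B_y = 4450 N.
ΣM about B: M_B − 1650·3.6 − 2800·2.6 = 0 → M_B = 13220 N·m.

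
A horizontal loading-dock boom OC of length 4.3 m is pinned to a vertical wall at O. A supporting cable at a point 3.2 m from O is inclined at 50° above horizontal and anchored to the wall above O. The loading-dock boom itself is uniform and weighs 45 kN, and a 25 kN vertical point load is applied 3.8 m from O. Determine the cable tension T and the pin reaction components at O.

ΣM about O: T·sin50°·3.2 − 45·2.15 − 25·3.8 = 0 → T = 191.75/(3.2·0.766044) = 78.2225 ≈ 78.22 kN.
ΣF_x = 0: O_x − T·cos50° = 0 → O_x = 78.2225 × 0.642788 = 50.28 kN.
ΣF_y = 0: O_y + T·sin50° − 45 − 25 = 0 → O_y = 70 − 78.2225 × 0.766044 = 10.08 kN.

T = 78.22 kN, O_x = 50.28 kN, O_y = 10.08 kN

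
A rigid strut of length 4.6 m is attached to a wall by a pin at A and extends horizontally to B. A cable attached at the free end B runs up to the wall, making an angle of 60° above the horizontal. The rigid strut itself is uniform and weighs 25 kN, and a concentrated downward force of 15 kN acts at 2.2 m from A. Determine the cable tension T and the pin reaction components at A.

ΣM about A: T·sin60°·4.6 − 25·2.3 − 15·2.2 = 0 → T = 90.5/(4.6·0.866025) = 22.7175 ≈ 22.72 kN.
ΣF_x = 0: A_x − T·cos60° = 0 → A_x = 22.7175 × 0.5 = 11.36 kN.
ΣF_y = 0: A_y + T·sin60° − 25 − 15 = 0 → A_y = 40 − 22.7175 × 0.866025 = 20.33 kN.

T = 22.72 kN, A_x = 11.36 kN, A_y = 20.33 kN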